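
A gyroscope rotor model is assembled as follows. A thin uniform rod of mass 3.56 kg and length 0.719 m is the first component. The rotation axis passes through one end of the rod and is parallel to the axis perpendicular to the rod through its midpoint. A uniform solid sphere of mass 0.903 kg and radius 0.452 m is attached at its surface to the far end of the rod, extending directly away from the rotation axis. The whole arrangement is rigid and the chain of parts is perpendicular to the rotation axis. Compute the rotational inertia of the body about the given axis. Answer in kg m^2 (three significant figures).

Thin rod: I_cm = (1/12)ML² = (1/12)(3.56)(0.719)² = 0.15337 kg m^2; centre at d = 0.3595 m, so I = I_cm + Md² gives I = 0.15337 + (3.56)(0.3595)² = 0.61346 kg m^2.
Solid sphere: I_cm = (2/5)MR² = (2/5)(0.903)(0.452)² = 0.073795 kg m^2; centre at d = 0.3595 + 0.3595 + 0.452 = 1.171 m, so I = I_cm + Md² gives I = 0.073795 + (0.903)(1.171)² = 1.312 kg m^2.
Total I = 0.61346 + 1.312 = 1.9255 kg m^2.

1.93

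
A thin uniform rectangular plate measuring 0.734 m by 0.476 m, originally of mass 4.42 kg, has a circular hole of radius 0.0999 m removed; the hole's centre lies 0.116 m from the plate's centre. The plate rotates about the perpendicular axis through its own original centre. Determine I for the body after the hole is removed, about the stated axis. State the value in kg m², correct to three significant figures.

Unpierced body about its centre: I₀ = (1/12)M(a²+b²) = (1/12)(4.42)[(0.734)² + (0.476)²] = 0.2819 kg m².
The removed disk has mass m = M·πr²/(ab) = (4.42)·π(0.0999)²/(0.734·0.476) = 0.39664 kg (same uniform areal density).
Its moment of inertia about the rotation axis (parallel-axis theorem): I_hole = (1/2)mr² + md² = (1/2)(0.39664)(0.0999)² + (0.39664)(0.116)² = 0.0073165 kg m².
Treating the hole as negative mass, I = I₀ − I_hole = 0.2819 − 0.0073165 = 0.27458 kg m².

0.275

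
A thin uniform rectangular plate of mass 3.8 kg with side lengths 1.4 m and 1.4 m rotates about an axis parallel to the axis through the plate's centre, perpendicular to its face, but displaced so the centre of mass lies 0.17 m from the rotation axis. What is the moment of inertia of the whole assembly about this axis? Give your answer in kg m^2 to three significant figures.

1.35

I_cm = (1/12)M(a²+b²) = (1/12)(3.8)[(1.4)² + (1.4)²] = 1.2413 kg m^2; centre at d = 0.17 m, so the parallel axis theorem gives I = 1.2413 + (3.8)(0.17)² = 1.3512 kg m^2.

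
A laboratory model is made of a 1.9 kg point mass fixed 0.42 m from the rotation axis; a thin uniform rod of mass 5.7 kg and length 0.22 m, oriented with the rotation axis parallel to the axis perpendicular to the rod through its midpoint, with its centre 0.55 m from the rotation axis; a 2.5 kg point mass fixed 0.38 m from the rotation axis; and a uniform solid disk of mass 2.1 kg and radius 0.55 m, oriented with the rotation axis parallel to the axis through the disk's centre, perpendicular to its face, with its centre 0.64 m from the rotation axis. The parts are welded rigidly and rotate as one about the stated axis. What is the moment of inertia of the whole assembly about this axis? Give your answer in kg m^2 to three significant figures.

3.62

Point mass: I_cm = 0; centre at d = 0.42 m, so the parallel axis theorem gives I = 0 + (1.9)(0.42)² = 0.33516 kg m^2.
Thin rod: I_cm = (1/12)ML² = (1/12)(5.7)(0.22)² = 0.02299 kg m^2; centre at d = 0.55 m, so the parallel axis theorem gives I = 0.02299 + (5.7)(0.55)² = 1.7472 kg m^2.
Point mass: I_cm = 0; centre at d = 0.38 m, so the parallel axis theorem gives I = 0 + (2.5)(0.38)² = 0.361 kg m^2.
Solid disk: I_cm = (1/2)MR² = (1/2)(2.1)(0.55)² = 0.31763 kg m^2; centre at d = 0.64 m, so the parallel axis theorem gives I = 0.31763 + (2.1)(0.64)² = 1.1778 kg m^2.
Total I = 0.33516 + 1.7472 + 0.361 + 1.1778 = 3.6212 kg m^2.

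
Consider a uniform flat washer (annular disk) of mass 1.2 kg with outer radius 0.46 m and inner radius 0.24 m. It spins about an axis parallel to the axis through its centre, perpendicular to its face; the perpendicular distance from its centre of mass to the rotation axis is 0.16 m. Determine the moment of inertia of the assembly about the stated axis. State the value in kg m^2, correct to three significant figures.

0.192

I_cm = (1/2)M(R²+r²) = (1/2)(1.2)[(0.46)² + (0.24)²] = 0.16152 kg m^2; centre at d = 0.16 m, so I = I_cm + Md² gives I = 0.16152 + (1.2)(0.16)² = 0.19224 kg m^2.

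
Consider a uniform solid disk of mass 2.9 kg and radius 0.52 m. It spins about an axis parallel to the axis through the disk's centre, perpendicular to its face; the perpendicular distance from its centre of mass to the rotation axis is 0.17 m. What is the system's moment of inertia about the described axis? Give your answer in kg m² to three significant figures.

0.476

I_cm = (1/2)MR² = (1/2)(2.9)(0.52)² = 0.39208 kg m²; centre at d = 0.17 m, so I = I_cm + Md² gives I = 0.39208 + (2.9)(0.17)² = 0.47589 kg m².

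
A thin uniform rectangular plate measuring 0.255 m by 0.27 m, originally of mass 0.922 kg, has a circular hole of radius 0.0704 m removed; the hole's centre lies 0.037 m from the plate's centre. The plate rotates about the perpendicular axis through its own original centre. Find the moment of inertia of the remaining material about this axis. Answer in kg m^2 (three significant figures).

0.00980

Unpierced body about its centre: I₀ = (1/12)M(a²+b²) = (1/12)(0.922)[(0.255)² + (0.27)²] = 0.010597 kg m^2.
The removed disk has mass m = M·πr²/(ab) = (0.922)·π(0.0704)²/(0.255·0.27) = 0.20851 kg (same uniform areal density).
Its moment of inertia about the rotation axis (parallel-axis theorem): I_hole = (1/2)mr² + md² = (1/2)(0.20851)(0.0704)² + (0.20851)(0.037)² = 0.00080215 kg m^2.
Treating the hole as negative mass, I = I₀ − I_hole = 0.010597 − 0.00080215 = 0.0097951 kg m^2.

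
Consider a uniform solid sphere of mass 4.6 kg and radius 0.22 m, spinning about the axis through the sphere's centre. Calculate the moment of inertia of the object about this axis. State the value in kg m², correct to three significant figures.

0.0891

I_cm = (2/5)MR² = (2/5)(4.6)(0.22)² = 0.089056 kg m²; axis through the centre, so I = 0.089056 kg m².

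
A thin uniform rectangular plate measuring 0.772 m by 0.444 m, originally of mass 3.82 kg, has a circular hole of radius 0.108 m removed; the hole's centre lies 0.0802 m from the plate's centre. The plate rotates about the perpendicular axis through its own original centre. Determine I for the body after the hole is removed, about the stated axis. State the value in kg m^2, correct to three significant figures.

Unpierced body about its centre: I₀ = (1/12)M(a²+b²) = (1/12)(3.82)[(0.772)² + (0.444)²] = 0.25248 kg m^2.
The removed disk has mass m = M·πr²/(ab) = (3.82)·π(0.108)²/(0.772·0.444) = 0.40838 kg (same uniform areal density).
Its moment of inertia about the rotation axis (parallel-axis theorem): I_hole = (1/2)mr² + md² = (1/2)(0.40838)(0.108)² + (0.40838)(0.0802)² = 0.0050083 kg m^2.
Treating the hole as negative mass, I = I₀ − I_hole = 0.25248 − 0.0050083 = 0.24747 kg m^2.

0.247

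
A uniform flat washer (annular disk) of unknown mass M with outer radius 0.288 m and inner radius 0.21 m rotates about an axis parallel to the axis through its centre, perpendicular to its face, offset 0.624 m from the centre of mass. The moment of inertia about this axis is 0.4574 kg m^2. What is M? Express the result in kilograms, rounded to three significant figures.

1.01

I = I_cm + Md² = (1/2)M(R²+r²) + Md² = M·[0.5·[(0.288)² + (0.21)²] + (0.624)²] = M·0.4529.
So M = 0.4574 / 0.4529 = 1.0099 kg.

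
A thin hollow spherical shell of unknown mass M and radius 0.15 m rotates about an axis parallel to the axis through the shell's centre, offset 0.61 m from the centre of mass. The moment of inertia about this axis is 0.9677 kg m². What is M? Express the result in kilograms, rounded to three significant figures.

I = I_cm + Md² = (2/3)MR² + Md² = M·[0.666667·(0.15)² + (0.61)²] = M·0.3871.
So M = 0.9677 / 0.3871 = 2.4999 kg.

2.50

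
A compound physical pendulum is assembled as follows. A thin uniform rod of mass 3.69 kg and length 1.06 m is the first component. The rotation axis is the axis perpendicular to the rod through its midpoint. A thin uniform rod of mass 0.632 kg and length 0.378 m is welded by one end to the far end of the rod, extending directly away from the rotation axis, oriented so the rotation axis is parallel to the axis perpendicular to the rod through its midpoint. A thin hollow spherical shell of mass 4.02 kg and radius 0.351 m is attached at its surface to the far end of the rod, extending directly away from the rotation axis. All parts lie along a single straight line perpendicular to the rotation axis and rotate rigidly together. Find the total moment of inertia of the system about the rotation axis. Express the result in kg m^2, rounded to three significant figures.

Thin rod: I_cm = (1/12)ML² = (1/12)(3.69)(1.06)² = 0.34551 kg m^2; axis through the centre, so I = 0.34551 kg m^2.
Thin rod: I_cm = (1/12)ML² = (1/12)(0.632)(0.378)² = 0.0075252 kg m^2; centre at d = 0.53 + 0.189 = 0.719 m, so I = I_cm + Md² gives I = 0.0075252 + (0.632)(0.719)² = 0.33424 kg m^2.
Spherical shell: I_cm = (2/3)MR² = (2/3)(4.02)(0.351)² = 0.33018 kg m^2; centre at d = 0.53 + 0.189 + 0.189 + 0.351 = 1.259 m, so I = I_cm + Md² gives I = 0.33018 + (4.02)(1.259)² = 6.7022 kg m^2.
Total I = 0.34551 + 0.33424 + 6.7022 = 7.382 kg m^2.

7.38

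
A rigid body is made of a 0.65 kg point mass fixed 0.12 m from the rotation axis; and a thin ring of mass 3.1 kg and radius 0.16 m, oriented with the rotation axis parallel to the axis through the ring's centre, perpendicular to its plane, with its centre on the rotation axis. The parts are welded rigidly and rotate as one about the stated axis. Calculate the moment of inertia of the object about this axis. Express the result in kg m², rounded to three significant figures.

0.0887

Point mass: I_cm = 0; centre at d = 0.12 m, so I = I_cm + Md² gives I = 0 + (0.65)(0.12)² = 0.00936 kg m².
Thin ring: I_cm = MR² = (3.1)(0.16)² = 0.07936 kg m²; axis through the centre, so I = 0.07936 kg m².
Total I = 0.00936 + 0.07936 = 0.08872 kg m².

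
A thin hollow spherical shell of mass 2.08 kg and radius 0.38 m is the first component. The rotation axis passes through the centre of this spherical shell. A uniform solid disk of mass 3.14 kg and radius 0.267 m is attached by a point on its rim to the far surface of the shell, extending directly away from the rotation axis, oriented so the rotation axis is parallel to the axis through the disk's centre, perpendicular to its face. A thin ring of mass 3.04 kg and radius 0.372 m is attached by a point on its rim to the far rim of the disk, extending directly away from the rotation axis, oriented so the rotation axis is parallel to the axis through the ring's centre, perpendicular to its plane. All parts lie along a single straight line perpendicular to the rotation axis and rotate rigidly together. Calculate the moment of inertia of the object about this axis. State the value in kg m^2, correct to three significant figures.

Spherical shell: I_cm = (2/3)MR² = (2/3)(2.08)(0.38)² = 0.20023 kg m^2; axis through the centre, so I = 0.20023 kg m^2.
Solid disk: I_cm = (1/2)MR² = (1/2)(3.14)(0.267)² = 0.11192 kg m^2; centre at d = 0.38 + 0.267 = 0.647 m, so the parallel axis theorem gives I = 0.11192 + (3.14)(0.647)² = 1.4264 kg m^2.
Thin ring: I_cm = MR² = (3.04)(0.372)² = 0.42069 kg m^2; centre at d = 0.38 + 0.267 + 0.267 + 0.372 = 1.286 m, so the parallel axis theorem gives I = 0.42069 + (3.04)(1.286)² = 5.4482 kg m^2.
Total I = 0.20023 + 1.4264 + 5.4482 = 7.0748 kg m^2.

7.07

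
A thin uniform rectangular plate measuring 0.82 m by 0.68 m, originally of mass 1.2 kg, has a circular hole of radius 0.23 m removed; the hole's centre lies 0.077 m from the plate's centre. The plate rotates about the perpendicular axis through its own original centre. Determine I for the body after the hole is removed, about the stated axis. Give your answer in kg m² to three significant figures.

Unpierced body about its centre: I₀ = (1/12)M(a²+b²) = (1/12)(1.2)[(0.82)² + (0.68)²] = 0.11348 kg m².
The removed disk has mass m = M·πr²/(ab) = (1.2)·π(0.23)²/(0.82·0.68) = 0.35765 kg (same uniform areal density).
Its moment of inertia about the rotation axis (parallel-axis theorem): I_hole = (1/2)mr² + md² = (1/2)(0.35765)(0.23)² + (0.35765)(0.077)² = 0.011581 kg m².
Treating the hole as negative mass, I = I₀ − I_hole = 0.11348 − 0.011581 = 0.1019 kg m².

0.102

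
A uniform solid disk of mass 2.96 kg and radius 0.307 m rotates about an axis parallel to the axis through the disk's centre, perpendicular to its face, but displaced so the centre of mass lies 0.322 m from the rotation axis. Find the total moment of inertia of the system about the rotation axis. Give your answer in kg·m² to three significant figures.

0.446

I_cm = (1/2)MR² = (1/2)(2.96)(0.307)² = 0.13949 kg·m²; centre at d = 0.322 m, so the parallel axis theorem gives I = 0.13949 + (2.96)(0.322)² = 0.44639 kg·m².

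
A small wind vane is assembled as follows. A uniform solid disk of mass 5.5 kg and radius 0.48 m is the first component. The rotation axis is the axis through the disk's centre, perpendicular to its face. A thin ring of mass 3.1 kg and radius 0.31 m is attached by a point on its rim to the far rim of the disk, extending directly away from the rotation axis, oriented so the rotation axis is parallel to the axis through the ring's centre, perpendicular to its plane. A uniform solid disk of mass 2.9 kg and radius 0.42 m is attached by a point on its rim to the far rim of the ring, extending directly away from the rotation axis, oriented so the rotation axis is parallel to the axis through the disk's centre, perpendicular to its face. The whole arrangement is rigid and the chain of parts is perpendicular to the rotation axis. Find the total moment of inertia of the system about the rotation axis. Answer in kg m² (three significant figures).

9.82

Solid disk: I_cm = (1/2)MR² = (1/2)(5.5)(0.48)² = 0.6336 kg m²; axis through the centre, so I = 0.6336 kg m².
Thin ring: I_cm = MR² = (3.1)(0.31)² = 0.29791 kg m²; centre at d = 0.48 + 0.31 = 0.79 m, so the parallel axis theorem gives I = 0.29791 + (3.1)(0.79)² = 2.2326 kg m².
Solid disk: I_cm = (1/2)MR² = (1/2)(2.9)(0.42)² = 0.25578 kg m²; centre at d = 0.48 + 0.31 + 0.31 + 0.42 = 1.52 m, so the parallel axis theorem gives I = 0.25578 + (2.9)(1.52)² = 6.9559 kg m².
Total I = 0.6336 + 2.2326 + 6.9559 = 9.8222 kg m².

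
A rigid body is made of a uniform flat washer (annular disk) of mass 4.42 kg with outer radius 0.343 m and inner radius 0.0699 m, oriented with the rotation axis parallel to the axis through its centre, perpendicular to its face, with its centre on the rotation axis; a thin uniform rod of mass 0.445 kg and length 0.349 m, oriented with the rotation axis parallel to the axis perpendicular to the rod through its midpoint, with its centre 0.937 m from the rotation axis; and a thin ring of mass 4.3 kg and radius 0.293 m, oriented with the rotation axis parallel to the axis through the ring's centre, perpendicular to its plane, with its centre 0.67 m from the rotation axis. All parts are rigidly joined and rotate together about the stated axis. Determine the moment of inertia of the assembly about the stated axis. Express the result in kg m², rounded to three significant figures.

2.97

Annular disk: I_cm = (1/2)M(R²+r²) = (1/2)(4.42)[(0.343)² + (0.0699)²] = 0.2708 kg m²; axis through the centre, so I = 0.2708 kg m².
Thin rod: I_cm = (1/12)ML² = (1/12)(0.445)(0.349)² = 0.0045168 kg m²; centre at d = 0.937 m, so the parallel axis theorem gives I = 0.0045168 + (0.445)(0.937)² = 0.39521 kg m².
Thin ring: I_cm = MR² = (4.3)(0.293)² = 0.36915 kg m²; centre at d = 0.67 m, so the parallel axis theorem gives I = 0.36915 + (4.3)(0.67)² = 2.2994 kg m².
Total I = 0.2708 + 0.39521 + 2.2994 = 2.9654 kg m².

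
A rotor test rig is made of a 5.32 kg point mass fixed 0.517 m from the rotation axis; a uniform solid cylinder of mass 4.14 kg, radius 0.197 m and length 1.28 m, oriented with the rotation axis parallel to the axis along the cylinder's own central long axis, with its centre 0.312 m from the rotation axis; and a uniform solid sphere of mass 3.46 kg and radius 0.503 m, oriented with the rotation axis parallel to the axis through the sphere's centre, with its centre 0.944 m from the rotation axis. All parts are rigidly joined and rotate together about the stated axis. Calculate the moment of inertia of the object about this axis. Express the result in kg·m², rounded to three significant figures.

Point mass: I_cm = 0; centre at d = 0.517 m, so the parallel axis theorem gives I = 0 + (5.32)(0.517)² = 1.422 kg·m².
Solid cylinder: I_cm = (1/2)MR² = (1/2)(4.14)(0.197)² = 0.080335 kg·m²; centre at d = 0.312 m, so the parallel axis theorem gives I = 0.080335 + (4.14)(0.312)² = 0.48334 kg·m².
Solid sphere: I_cm = (2/5)MR² = (2/5)(3.46)(0.503)² = 0.35016 kg·m²; centre at d = 0.944 m, so the parallel axis theorem gives I = 0.35016 + (3.46)(0.944)² = 3.4335 kg·m².
Total I = 1.422 + 0.48334 + 3.4335 = 5.3388 kg·m².

5.34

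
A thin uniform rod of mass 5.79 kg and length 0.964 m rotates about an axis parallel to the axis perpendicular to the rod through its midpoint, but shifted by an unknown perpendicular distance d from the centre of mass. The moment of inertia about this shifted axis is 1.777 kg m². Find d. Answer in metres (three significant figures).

About the centre-of-mass axis, I_cm = (1/12)ML² = (1/12)(5.79)(0.964)² = 0.44839 kg m².
Parallel axis theorem: I = I_cm + Md², so Md² = 1.777 − 0.44839 = 1.3286 kg m².
d = √(1.3286 / 5.79) = 0.47903 m.

0.479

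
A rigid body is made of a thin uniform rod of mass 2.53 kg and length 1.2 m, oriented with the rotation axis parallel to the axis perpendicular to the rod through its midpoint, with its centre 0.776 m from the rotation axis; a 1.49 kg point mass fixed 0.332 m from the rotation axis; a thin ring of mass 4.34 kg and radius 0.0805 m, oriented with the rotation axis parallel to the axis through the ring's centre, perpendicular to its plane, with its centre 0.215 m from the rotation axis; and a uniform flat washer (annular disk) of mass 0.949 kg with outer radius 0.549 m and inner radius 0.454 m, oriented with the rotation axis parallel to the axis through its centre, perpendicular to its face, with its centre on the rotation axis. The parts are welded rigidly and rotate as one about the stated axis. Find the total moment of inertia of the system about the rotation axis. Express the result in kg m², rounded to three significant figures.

Thin rod: I_cm = (1/12)ML² = (1/12)(2.53)(1.2)² = 0.3036 kg m²; centre at d = 0.776 m, so the parallel axis theorem gives I = 0.3036 + (2.53)(0.776)² = 1.8271 kg m².
Point mass: I_cm = 0; centre at d = 0.332 m, so the parallel axis theorem gives I = 0 + (1.49)(0.332)² = 0.16423 kg m².
Thin ring: I_cm = MR² = (4.34)(0.0805)² = 0.028124 kg m²; centre at d = 0.215 m, so the parallel axis theorem gives I = 0.028124 + (4.34)(0.215)² = 0.22874 kg m².
Annular disk: I_cm = (1/2)M(R²+r²) = (1/2)(0.949)[(0.549)² + (0.454)²] = 0.24082 kg m²; axis through the centre, so I = 0.24082 kg m².
Total I = 1.8271 + 0.16423 + 0.22874 + 0.24082 = 2.4609 kg m².

2.46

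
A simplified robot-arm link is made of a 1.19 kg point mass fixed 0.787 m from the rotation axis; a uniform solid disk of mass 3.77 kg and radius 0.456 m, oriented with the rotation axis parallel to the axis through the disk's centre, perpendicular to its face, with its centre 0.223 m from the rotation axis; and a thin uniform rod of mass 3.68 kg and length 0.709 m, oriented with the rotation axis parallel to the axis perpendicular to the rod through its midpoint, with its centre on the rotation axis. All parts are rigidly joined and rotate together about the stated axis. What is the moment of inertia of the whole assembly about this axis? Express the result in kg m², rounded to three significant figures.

1.47

Point mass: I_cm = 0; centre at d = 0.787 m, so the parallel axis theorem gives I = 0 + (1.19)(0.787)² = 0.73705 kg m².
Solid disk: I_cm = (1/2)MR² = (1/2)(3.77)(0.456)² = 0.39196 kg m²; centre at d = 0.223 m, so the parallel axis theorem gives I = 0.39196 + (3.77)(0.223)² = 0.57944 kg m².
Thin rod: I_cm = (1/12)ML² = (1/12)(3.68)(0.709)² = 0.15416 kg m²; axis through the centre, so I = 0.15416 kg m².
Total I = 0.73705 + 0.57944 + 0.15416 = 1.4706 kg m².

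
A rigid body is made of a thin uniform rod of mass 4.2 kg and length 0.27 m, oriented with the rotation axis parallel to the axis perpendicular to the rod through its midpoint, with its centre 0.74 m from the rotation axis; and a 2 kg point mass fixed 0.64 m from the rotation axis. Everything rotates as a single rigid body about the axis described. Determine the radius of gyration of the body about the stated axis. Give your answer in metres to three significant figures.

0.712

Thin rod: I_cm = (1/12)ML² = (1/12)(4.2)(0.27)² = 0.025515 kg m^2; centre at d = 0.74 m, so I = I_cm + Md² gives I = 0.025515 + (4.2)(0.74)² = 2.3254 kg m^2.
Point mass: I_cm = 0; centre at d = 0.64 m, so I = I_cm + Md² gives I = 0 + (2)(0.64)² = 0.8192 kg m^2.
Total I = 3.1446 kg m^2; total mass M = 6.2 kg.
k = √(I/M) = √(3.1446/6.2) = 0.71218 m.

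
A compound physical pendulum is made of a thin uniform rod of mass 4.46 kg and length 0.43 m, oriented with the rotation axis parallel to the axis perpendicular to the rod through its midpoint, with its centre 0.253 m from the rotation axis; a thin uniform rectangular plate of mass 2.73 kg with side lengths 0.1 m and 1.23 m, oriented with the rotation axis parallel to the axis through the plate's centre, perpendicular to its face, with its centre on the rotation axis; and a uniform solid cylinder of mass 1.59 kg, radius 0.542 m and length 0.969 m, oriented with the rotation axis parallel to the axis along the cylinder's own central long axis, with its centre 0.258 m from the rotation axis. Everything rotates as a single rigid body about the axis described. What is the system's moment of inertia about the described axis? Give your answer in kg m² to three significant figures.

Thin rod: I_cm = (1/12)ML² = (1/12)(4.46)(0.43)² = 0.068721 kg m²; centre at d = 0.253 m, so I = I_cm + Md² gives I = 0.068721 + (4.46)(0.253)² = 0.3542 kg m².
Rectangular plate: I_cm = (1/12)M(a²+b²) = (1/12)(2.73)[(0.1)² + (1.23)²] = 0.34646 kg m²; axis through the centre, so I = 0.34646 kg m².
Solid cylinder: I_cm = (1/2)MR² = (1/2)(1.59)(0.542)² = 0.23354 kg m²; centre at d = 0.258 m, so I = I_cm + Md² gives I = 0.23354 + (1.59)(0.258)² = 0.33938 kg m².
Total I = 0.3542 + 0.34646 + 0.33938 = 1.04 kg m².

1.04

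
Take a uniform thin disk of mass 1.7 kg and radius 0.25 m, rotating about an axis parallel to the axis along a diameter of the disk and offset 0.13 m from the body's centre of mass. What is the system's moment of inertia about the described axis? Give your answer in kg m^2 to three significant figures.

0.0553

I_cm = (1/4)MR² = (1/4)(1.7)(0.25)² = 0.026562 kg m^2; centre at d = 0.13 m, so I = I_cm + Md² gives I = 0.026562 + (1.7)(0.13)² = 0.055293 kg m^2.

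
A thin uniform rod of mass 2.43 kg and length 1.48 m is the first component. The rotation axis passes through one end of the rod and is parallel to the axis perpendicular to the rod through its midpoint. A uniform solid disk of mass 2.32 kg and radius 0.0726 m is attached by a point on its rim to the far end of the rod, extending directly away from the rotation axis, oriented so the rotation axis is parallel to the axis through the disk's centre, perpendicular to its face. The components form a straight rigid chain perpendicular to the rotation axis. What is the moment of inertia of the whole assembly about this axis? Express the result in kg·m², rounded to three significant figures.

Thin rod: I_cm = (1/12)ML² = (1/12)(2.43)(1.48)² = 0.44356 kg·m²; centre at d = 0.74 m, so the parallel axis theorem gives I = 0.44356 + (2.43)(0.74)² = 1.7742 kg·m².
Solid disk: I_cm = (1/2)MR² = (1/2)(2.32)(0.0726)² = 0.0061141 kg·m²; centre at d = 0.74 + 0.74 + 0.0726 = 1.5526 m, so the parallel axis theorem gives I = 0.0061141 + (2.32)(1.5526)² = 5.5986 kg·m².
Total I = 1.7742 + 5.5986 = 7.3729 kg·m².

7.37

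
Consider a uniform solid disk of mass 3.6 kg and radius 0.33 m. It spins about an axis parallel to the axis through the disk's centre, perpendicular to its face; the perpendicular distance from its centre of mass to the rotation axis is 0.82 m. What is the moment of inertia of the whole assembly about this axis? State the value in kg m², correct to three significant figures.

2.62

I_cm = (1/2)MR² = (1/2)(3.6)(0.33)² = 0.19602 kg m²; centre at d = 0.82 m, so the parallel axis theorem gives I = 0.19602 + (3.6)(0.82)² = 2.6167 kg m².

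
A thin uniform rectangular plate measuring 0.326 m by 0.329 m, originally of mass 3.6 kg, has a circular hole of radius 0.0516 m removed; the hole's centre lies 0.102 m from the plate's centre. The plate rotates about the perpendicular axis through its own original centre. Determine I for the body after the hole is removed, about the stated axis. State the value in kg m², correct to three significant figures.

Unpierced body about its centre: I₀ = (1/12)M(a²+b²) = (1/12)(3.6)[(0.326)² + (0.329)²] = 0.064355 kg m².
The removed disk has mass m = M·πr²/(ab) = (3.6)·π(0.0516)²/(0.326·0.329) = 0.28076 kg (same uniform areal density).
Its moment of inertia about the rotation axis (parallel-axis theorem): I_hole = (1/2)mr² + md² = (1/2)(0.28076)(0.0516)² + (0.28076)(0.102)² = 0.0032948 kg m².
Treating the hole as negative mass, I = I₀ − I_hole = 0.064355 − 0.0032948 = 0.06106 kg m².

0.0611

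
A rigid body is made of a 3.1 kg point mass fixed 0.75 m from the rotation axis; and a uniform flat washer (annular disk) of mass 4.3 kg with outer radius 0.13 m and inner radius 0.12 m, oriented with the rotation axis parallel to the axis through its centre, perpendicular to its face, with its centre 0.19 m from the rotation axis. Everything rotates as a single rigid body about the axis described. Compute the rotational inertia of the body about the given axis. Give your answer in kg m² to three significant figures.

Point mass: I_cm = 0; centre at d = 0.75 m, so I = I_cm + Md² gives I = 0 + (3.1)(0.75)² = 1.7438 kg m².
Annular disk: I_cm = (1/2)M(R²+r²) = (1/2)(4.3)[(0.13)² + (0.12)²] = 0.067295 kg m²; centre at d = 0.19 m, so I = I_cm + Md² gives I = 0.067295 + (4.3)(0.19)² = 0.22253 kg m².
Total I = 1.7438 + 0.22253 = 1.9663 kg m².

1.97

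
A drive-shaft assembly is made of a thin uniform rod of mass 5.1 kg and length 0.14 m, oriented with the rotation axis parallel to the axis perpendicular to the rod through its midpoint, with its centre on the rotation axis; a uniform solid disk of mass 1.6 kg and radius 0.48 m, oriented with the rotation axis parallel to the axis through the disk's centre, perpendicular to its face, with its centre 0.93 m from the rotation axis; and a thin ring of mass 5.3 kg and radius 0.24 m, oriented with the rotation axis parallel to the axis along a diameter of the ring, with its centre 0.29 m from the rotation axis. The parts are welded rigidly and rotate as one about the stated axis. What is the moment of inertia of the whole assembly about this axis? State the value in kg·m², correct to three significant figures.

Thin rod: I_cm = (1/12)ML² = (1/12)(5.1)(0.14)² = 0.00833 kg·m²; axis through the centre, so I = 0.00833 kg·m².
Solid disk: I_cm = (1/2)MR² = (1/2)(1.6)(0.48)² = 0.18432 kg·m²; centre at d = 0.93 m, so I = I_cm + Md² gives I = 0.18432 + (1.6)(0.93)² = 1.5682 kg·m².
Thin ring: I_cm = (1/2)MR² = (1/2)(5.3)(0.24)² = 0.15264 kg·m²; centre at d = 0.29 m, so I = I_cm + Md² gives I = 0.15264 + (5.3)(0.29)² = 0.59837 kg·m².
Total I = 0.00833 + 1.5682 + 0.59837 = 2.1749 kg·m².

2.17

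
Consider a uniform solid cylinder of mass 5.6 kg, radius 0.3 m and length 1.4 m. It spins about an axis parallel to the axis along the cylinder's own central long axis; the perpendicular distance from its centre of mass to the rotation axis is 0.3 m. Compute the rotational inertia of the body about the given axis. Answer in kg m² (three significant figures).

0.756

I_cm = (1/2)MR² = (1/2)(5.6)(0.3)² = 0.252 kg m²; centre at d = 0.3 m, so I = I_cm + Md² gives I = 0.252 + (5.6)(0.3)² = 0.756 kg m².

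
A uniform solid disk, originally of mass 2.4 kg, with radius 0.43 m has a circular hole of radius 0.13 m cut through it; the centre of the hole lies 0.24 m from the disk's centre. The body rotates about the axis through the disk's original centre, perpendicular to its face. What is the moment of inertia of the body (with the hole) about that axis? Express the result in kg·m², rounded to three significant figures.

Unpierced body about its centre: I₀ = (1/2)MR² = (1/2)(2.4)(0.43)² = 0.22188 kg·m².
The removed disk has mass m = M·(r/R)² = (2.4)(0.13/0.43)² = 0.21936 kg (same uniform areal density).
Its moment of inertia about the rotation axis (parallel-axis theorem): I_hole = (1/2)mr² + md² = (1/2)(0.21936)(0.13)² + (0.21936)(0.24)² = 0.014489 kg·m².
Treating the hole as negative mass, I = I₀ − I_hole = 0.22188 − 0.014489 = 0.20739 kg·m².

0.207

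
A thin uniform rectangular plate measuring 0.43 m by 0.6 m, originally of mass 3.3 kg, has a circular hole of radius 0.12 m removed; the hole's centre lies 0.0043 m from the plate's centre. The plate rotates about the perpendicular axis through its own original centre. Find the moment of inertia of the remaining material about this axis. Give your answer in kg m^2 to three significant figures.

0.146

Unpierced body about its centre: I₀ = (1/12)M(a²+b²) = (1/12)(3.3)[(0.43)² + (0.6)²] = 0.14985 kg m^2.
The removed disk has mass m = M·πr²/(ab) = (3.3)·π(0.12)²/(0.43·0.6) = 0.57864 kg (same uniform areal density).
Its moment of inertia about the rotation axis (parallel-axis theorem): I_hole = (1/2)mr² + md² = (1/2)(0.57864)(0.12)² + (0.57864)(0.0043)² = 0.0041769 kg m^2.
Treating the hole as negative mass, I = I₀ − I_hole = 0.14985 − 0.0041769 = 0.14567 kg m^2.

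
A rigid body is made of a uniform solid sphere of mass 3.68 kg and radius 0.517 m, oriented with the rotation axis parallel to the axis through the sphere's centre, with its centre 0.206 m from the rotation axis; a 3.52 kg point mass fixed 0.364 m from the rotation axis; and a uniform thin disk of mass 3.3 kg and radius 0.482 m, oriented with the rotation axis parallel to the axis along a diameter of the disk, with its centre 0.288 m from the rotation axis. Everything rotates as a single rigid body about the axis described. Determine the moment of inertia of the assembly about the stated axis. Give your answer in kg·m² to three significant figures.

1.48

Solid sphere: I_cm = (2/5)MR² = (2/5)(3.68)(0.517)² = 0.39345 kg·m²; centre at d = 0.206 m, so I = I_cm + Md² gives I = 0.39345 + (3.68)(0.206)² = 0.54961 kg·m².
Point mass: I_cm = 0; centre at d = 0.364 m, so I = I_cm + Md² gives I = 0 + (3.52)(0.364)² = 0.46639 kg·m².
Thin disk: I_cm = (1/4)MR² = (1/4)(3.3)(0.482)² = 0.19167 kg·m²; centre at d = 0.288 m, so I = I_cm + Md² gives I = 0.19167 + (3.3)(0.288)² = 0.46538 kg·m².
Total I = 0.54961 + 0.46639 + 0.46538 = 1.4814 kg·m².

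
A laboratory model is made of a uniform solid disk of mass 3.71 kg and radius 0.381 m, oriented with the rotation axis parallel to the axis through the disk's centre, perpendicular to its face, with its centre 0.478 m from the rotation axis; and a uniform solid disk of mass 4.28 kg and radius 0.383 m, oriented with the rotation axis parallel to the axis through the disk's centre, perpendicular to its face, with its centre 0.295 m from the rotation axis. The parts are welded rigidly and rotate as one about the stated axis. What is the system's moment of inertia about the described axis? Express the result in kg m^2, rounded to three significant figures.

Solid disk: I_cm = (1/2)MR² = (1/2)(3.71)(0.381)² = 0.26927 kg m^2; centre at d = 0.478 m, so the parallel axis theorem gives I = 0.26927 + (3.71)(0.478)² = 1.1169 kg m^2.
Solid disk: I_cm = (1/2)MR² = (1/2)(4.28)(0.383)² = 0.31391 kg m^2; centre at d = 0.295 m, so the parallel axis theorem gives I = 0.31391 + (4.28)(0.295)² = 0.68638 kg m^2.
Total I = 1.1169 + 0.68638 = 1.8033 kg m^2.

1.80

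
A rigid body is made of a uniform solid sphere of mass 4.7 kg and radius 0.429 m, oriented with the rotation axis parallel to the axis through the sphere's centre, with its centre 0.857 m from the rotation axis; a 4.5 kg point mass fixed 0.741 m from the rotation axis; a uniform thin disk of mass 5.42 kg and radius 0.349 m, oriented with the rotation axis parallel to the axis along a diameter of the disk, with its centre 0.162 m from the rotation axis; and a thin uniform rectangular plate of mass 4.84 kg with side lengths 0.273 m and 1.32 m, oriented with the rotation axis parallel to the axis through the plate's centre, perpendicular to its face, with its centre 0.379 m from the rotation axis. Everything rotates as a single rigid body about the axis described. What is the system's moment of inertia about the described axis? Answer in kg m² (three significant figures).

8.00

Solid sphere: I_cm = (2/5)MR² = (2/5)(4.7)(0.429)² = 0.346 kg m²; centre at d = 0.857 m, so I = I_cm + Md² gives I = 0.346 + (4.7)(0.857)² = 3.7979 kg m².
Point mass: I_cm = 0; centre at d = 0.741 m, so I = I_cm + Md² gives I = 0 + (4.5)(0.741)² = 2.4709 kg m².
Thin disk: I_cm = (1/4)MR² = (1/4)(5.42)(0.349)² = 0.16504 kg m²; centre at d = 0.162 m, so I = I_cm + Md² gives I = 0.16504 + (5.42)(0.162)² = 0.30728 kg m².
Rectangular plate: I_cm = (1/12)M(a²+b²) = (1/12)(4.84)[(0.273)² + (1.32)²] = 0.73283 kg m²; centre at d = 0.379 m, so I = I_cm + Md² gives I = 0.73283 + (4.84)(0.379)² = 1.4281 kg m².
Total I = 3.7979 + 2.4709 + 0.30728 + 1.4281 = 8.0041 kg m².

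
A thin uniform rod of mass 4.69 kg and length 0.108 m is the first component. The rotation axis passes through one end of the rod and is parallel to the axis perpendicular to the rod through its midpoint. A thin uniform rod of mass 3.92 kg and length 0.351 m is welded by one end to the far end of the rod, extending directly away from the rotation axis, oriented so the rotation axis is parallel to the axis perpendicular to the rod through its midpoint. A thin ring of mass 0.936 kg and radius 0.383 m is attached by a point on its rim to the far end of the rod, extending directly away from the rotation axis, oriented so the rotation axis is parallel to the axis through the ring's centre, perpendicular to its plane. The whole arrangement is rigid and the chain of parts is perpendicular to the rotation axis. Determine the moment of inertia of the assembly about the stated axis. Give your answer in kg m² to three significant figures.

1.17

Thin rod: I_cm = (1/12)ML² = (1/12)(4.69)(0.108)² = 0.0045587 kg m²; centre at d = 0.054 m, so the parallel axis theorem gives I = 0.0045587 + (4.69)(0.054)² = 0.018235 kg m².
Thin rod: I_cm = (1/12)ML² = (1/12)(3.92)(0.351)² = 0.040246 kg m²; centre at d = 0.054 + 0.054 + 0.1755 = 0.2835 m, so the parallel axis theorem gives I = 0.040246 + (3.92)(0.2835)² = 0.3553 kg m².
Thin ring: I_cm = MR² = (0.936)(0.383)² = 0.1373 kg m²; centre at d = 0.054 + 0.054 + 0.1755 + 0.1755 + 0.383 = 0.842 m, so the parallel axis theorem gives I = 0.1373 + (0.936)(0.842)² = 0.80089 kg m².
Total I = 0.018235 + 0.3553 + 0.80089 = 1.1744 kg m².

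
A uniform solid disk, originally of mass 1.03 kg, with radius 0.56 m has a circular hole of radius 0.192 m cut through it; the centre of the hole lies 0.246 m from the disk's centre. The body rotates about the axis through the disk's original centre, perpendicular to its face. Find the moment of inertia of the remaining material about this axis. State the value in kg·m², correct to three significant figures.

Unpierced body about its centre: I₀ = (1/2)MR² = (1/2)(1.03)(0.56)² = 0.1615 kg·m².
The removed disk has mass m = M·(r/R)² = (1.03)(0.192/0.56)² = 0.12108 kg (same uniform areal density).
Its moment of inertia about the rotation axis (parallel-axis theorem): I_hole = (1/2)mr² + md² = (1/2)(0.12108)(0.192)² + (0.12108)(0.246)² = 0.0095588 kg·m².
Treating the hole as negative mass, I = I₀ − I_hole = 0.1615 − 0.0095588 = 0.15195 kg·m².

0.152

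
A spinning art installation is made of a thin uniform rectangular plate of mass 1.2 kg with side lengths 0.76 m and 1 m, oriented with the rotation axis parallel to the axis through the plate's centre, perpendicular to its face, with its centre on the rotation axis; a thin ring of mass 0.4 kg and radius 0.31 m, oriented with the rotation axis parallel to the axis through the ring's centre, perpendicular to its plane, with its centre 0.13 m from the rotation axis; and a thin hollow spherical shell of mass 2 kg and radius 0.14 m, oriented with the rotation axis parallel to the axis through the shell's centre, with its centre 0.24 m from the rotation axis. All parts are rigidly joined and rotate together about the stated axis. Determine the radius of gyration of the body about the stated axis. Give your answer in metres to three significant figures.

Rectangular plate: I_cm = (1/12)M(a²+b²) = (1/12)(1.2)[(0.76)² + (1)²] = 0.15776 kg m²; axis through the centre, so I = 0.15776 kg m².
Thin ring: I_cm = MR² = (0.4)(0.31)² = 0.03844 kg m²; centre at d = 0.13 m, so the parallel axis theorem gives I = 0.03844 + (0.4)(0.13)² = 0.0452 kg m².
Spherical shell: I_cm = (2/3)MR² = (2/3)(2)(0.14)² = 0.026133 kg m²; centre at d = 0.24 m, so the parallel axis theorem gives I = 0.026133 + (2)(0.24)² = 0.14133 kg m².
Total I = 0.34429 kg m²; total mass M = 3.6 kg.
k = √(I/M) = √(0.34429/3.6) = 0.30925 m.

0.309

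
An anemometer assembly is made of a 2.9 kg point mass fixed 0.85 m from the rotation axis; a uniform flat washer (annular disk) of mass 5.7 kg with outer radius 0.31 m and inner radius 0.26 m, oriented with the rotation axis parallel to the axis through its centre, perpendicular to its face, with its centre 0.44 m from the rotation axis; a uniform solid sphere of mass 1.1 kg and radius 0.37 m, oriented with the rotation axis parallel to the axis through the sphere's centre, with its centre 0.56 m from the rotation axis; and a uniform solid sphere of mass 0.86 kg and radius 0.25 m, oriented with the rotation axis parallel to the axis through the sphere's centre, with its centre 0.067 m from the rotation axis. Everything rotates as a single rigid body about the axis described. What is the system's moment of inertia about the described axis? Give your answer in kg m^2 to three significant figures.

4.10

Point mass: I_cm = 0; centre at d = 0.85 m, so the parallel axis theorem gives I = 0 + (2.9)(0.85)² = 2.0952 kg m^2.
Annular disk: I_cm = (1/2)M(R²+r²) = (1/2)(5.7)[(0.31)² + (0.26)²] = 0.46655 kg m^2; centre at d = 0.44 m, so the parallel axis theorem gives I = 0.46655 + (5.7)(0.44)² = 1.5701 kg m^2.
Solid sphere: I_cm = (2/5)MR² = (2/5)(1.1)(0.37)² = 0.060236 kg m^2; centre at d = 0.56 m, so the parallel axis theorem gives I = 0.060236 + (1.1)(0.56)² = 0.4052 kg m^2.
Solid sphere: I_cm = (2/5)MR² = (2/5)(0.86)(0.25)² = 0.0215 kg m^2; centre at d = 0.067 m, so the parallel axis theorem gives I = 0.0215 + (0.86)(0.067)² = 0.025361 kg m^2.
Total I = 2.0952 + 1.5701 + 0.4052 + 0.025361 = 4.0959 kg m^2.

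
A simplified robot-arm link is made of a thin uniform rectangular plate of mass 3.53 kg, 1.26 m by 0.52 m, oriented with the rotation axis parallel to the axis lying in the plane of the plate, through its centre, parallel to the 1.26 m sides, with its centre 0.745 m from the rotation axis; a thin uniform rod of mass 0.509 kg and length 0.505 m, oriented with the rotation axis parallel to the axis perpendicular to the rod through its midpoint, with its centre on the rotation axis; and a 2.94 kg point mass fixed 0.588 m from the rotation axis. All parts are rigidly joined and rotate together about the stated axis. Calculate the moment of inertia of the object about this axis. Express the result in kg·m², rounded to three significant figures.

3.07

Rectangular plate: I_cm = (1/12)Mb² = (1/12)(3.53)(0.52)² = 0.079543 kg·m²; centre at d = 0.745 m, so I = I_cm + Md² gives I = 0.079543 + (3.53)(0.745)² = 2.0388 kg·m².
Thin rod: I_cm = (1/12)ML² = (1/12)(0.509)(0.505)² = 0.010817 kg·m²; axis through the centre, so I = 0.010817 kg·m².
Point mass: I_cm = 0; centre at d = 0.588 m, so I = I_cm + Md² gives I = 0 + (2.94)(0.588)² = 1.0165 kg·m².
Total I = 2.0388 + 0.010817 + 1.0165 = 3.0661 kg·m².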